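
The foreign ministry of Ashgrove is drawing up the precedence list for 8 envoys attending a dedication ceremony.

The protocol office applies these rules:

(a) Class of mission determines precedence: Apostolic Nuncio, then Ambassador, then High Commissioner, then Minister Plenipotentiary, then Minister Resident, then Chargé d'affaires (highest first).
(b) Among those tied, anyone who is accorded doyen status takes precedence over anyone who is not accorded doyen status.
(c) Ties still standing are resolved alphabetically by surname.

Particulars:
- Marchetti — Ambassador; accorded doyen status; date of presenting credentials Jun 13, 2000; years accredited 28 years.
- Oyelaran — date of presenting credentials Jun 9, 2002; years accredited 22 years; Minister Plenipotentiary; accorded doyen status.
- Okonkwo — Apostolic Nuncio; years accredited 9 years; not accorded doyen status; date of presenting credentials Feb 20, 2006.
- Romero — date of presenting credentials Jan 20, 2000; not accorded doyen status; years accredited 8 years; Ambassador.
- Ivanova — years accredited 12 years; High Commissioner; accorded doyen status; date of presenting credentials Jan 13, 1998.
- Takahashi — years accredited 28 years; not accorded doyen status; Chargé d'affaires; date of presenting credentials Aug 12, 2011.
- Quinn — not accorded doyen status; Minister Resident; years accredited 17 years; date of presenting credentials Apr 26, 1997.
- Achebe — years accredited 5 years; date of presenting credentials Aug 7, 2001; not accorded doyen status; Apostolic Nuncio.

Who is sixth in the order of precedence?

By class of mission: Achebe and Okonkwo (Apostolic Nuncio); then Marchetti and Romero (Ambassador); then Ivanova (High Commissioner); then Oyelaran (Minister Plenipotentiary); then Quinn (Minister Resident); then Takahashi (Chargé d'affaires).
Achebe and Okonkwo are each not accorded doyen status, so the next rule applies.
Among Achebe and Okonkwo, alphabetically by surname: Achebe before Okonkwo.
Among Marchetti and Romero, accorded doyen status before not accorded doyen status: Marchetti (accorded doyen status) before Romero (not accorded doyen status).
Order: Achebe, Okonkwo, Marchetti, Romero, Ivanova, Oyelaran, Quinn, Takahashi.

Oyelaran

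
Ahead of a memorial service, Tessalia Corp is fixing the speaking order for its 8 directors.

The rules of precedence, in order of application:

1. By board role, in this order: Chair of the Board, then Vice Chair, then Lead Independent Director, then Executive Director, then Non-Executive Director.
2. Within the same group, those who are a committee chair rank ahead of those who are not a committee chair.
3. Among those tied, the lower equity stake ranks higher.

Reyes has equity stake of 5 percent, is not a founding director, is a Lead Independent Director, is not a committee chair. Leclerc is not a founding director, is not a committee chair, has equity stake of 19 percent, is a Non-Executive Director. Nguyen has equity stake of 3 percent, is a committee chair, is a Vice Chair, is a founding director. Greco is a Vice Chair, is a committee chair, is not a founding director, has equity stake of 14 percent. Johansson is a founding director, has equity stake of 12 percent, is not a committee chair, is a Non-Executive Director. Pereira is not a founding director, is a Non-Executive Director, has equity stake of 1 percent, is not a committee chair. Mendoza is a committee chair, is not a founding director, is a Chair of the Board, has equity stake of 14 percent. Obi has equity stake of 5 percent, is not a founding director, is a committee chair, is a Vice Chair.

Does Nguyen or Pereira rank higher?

Nguyen

By board role: Mendoza (Chair of the Board); then Nguyen, Obi and Greco (Vice Chair); then Reyes (Lead Independent Director); then Pereira, Johansson and Leclerc (Non-Executive Director).
Nguyen, Obi and Greco are each a committee chair, so the next rule applies.
Among Nguyen, Obi and Greco, by equity stake (lower first): Nguyen (3 percent) before Obi (5 percent) before Greco (14 percent).
Pereira, Johansson and Leclerc are each not a committee chair, so the next rule applies.
Among Pereira, Johansson and Leclerc, by equity stake (lower first): Pereira (1 percent) before Johansson (12 percent) before Leclerc (19 percent).
So Nguyen takes precedence.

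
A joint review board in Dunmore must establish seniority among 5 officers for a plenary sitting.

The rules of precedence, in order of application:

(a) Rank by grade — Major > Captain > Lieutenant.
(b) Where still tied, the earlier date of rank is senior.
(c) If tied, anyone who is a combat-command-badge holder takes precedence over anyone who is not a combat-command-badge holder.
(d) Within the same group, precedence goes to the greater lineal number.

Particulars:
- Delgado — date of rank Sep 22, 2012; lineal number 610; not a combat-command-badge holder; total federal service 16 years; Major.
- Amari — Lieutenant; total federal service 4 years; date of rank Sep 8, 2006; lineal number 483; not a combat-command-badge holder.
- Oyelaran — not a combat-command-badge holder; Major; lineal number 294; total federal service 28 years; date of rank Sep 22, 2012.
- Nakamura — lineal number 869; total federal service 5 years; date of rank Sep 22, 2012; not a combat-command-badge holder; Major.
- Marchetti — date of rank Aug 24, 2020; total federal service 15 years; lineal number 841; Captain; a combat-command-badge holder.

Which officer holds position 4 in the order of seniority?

Marchetti

By grade: Nakamura, Delgado and Oyelaran (Major); then Marchetti (Captain); then Amari (Lieutenant).
Nakamura, Delgado and Oyelaran all have date of rank Sep 22, 2012, so the next rule applies.
Nakamura, Delgado and Oyelaran are each not a combat-command-badge holder, so the next rule applies.
Among Nakamura, Delgado and Oyelaran, by lineal number (higher first): Nakamura (869) before Delgado (610) before Oyelaran (294).
Order: Nakamura, Delgado, Oyelaran, Marchetti, Amari.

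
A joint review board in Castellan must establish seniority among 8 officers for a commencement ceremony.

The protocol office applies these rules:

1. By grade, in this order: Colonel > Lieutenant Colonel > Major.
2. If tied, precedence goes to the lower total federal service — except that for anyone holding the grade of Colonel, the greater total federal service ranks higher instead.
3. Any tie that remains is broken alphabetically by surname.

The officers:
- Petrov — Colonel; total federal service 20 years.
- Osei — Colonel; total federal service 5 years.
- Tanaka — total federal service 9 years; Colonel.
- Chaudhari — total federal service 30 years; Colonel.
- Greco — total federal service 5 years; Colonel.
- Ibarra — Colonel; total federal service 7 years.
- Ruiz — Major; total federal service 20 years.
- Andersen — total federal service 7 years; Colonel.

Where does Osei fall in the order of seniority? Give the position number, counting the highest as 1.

7

By grade: Chaudhari, Petrov, Tanaka, Andersen, Ibarra, Greco and Osei (Colonel); then Ruiz (Major).
Among Chaudhari, Petrov, Tanaka, Andersen, Ibarra, Greco and Osei, by total federal service (higher first) (reversed rule for this group): Chaudhari (30 years) before Petrov (20 years) before Tanaka (9 years) before Andersen and Ibarra (7 years) before Greco and Osei (5 years).
Among Andersen and Ibarra, alphabetically by surname: Andersen before Ibarra.
Among Greco and Osei, alphabetically by surname: Greco before Osei.
Order: Chaudhari, Petrov, Tanaka, Andersen, Ibarra, Greco, Osei, Ruiz. So position 7.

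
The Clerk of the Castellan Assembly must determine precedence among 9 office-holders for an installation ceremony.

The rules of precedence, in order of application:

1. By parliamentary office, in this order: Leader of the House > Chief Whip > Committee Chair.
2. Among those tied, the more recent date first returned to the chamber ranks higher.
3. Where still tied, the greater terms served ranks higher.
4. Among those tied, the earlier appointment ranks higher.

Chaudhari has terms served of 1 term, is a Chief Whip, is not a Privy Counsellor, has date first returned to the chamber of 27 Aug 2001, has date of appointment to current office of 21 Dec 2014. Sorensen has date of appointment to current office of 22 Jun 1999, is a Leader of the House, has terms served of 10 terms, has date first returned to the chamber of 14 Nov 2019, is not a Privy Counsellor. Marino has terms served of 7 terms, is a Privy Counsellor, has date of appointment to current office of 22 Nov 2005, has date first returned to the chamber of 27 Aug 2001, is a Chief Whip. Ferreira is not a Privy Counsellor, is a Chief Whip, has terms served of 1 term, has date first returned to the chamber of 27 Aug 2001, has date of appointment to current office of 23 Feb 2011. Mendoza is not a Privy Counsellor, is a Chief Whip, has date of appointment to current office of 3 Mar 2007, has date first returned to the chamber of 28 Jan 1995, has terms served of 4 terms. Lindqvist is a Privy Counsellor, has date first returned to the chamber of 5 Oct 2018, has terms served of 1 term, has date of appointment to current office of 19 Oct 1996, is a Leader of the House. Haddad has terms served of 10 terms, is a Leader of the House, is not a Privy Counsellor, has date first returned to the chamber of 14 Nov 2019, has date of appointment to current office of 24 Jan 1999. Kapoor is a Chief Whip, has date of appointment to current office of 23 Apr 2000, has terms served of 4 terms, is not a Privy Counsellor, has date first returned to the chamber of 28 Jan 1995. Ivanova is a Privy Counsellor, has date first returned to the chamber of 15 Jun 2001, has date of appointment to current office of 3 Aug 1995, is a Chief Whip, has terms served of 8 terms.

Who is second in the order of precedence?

By parliamentary office: Haddad, Sorensen and Lindqvist (Leader of the House); then Marino, Ferreira, Chaudhari, Ivanova, Kapoor and Mendoza (Chief Whip).
Among Haddad, Sorensen and Lindqvist, by date first returned to the chamber (later first): Haddad and Sorensen (14 Nov 2019) before Lindqvist (5 Oct 2018).
Haddad and Sorensen both have terms served 10 terms, so the next rule applies.
Among Haddad and Sorensen, by date of appointment to current office (earlier first): Haddad (24 Jan 1999) before Sorensen (22 Jun 1999).
Among Marino, Ferreira, Chaudhari, Ivanova, Kapoor and Mendoza, by date first returned to the chamber (later first): Marino, Ferreira and Chaudhari (27 Aug 2001) before Ivanova (15 Jun 2001) before Kapoor and Mendoza (28 Jan 1995).
Among Marino, Ferreira and Chaudhari, by terms served (higher first): Marino (7 terms) before Ferreira and Chaudhari (1 term).
Among Ferreira and Chaudhari, by date of appointment to current office (earlier first): Ferreira (23 Feb 2011) before Chaudhari (21 Dec 2014).
Kapoor and Mendoza both have terms served 4 terms, so the next rule applies.
Among Kapoor and Mendoza, by date of appointment to current office (earlier first): Kapoor (23 Apr 2000) before Mendoza (3 Mar 2007).
Order: Haddad, Sorensen, Lindqvist, Marino, Ferreira, Chaudhari, Ivanova, Kapoor, Mendoza.

Sorensen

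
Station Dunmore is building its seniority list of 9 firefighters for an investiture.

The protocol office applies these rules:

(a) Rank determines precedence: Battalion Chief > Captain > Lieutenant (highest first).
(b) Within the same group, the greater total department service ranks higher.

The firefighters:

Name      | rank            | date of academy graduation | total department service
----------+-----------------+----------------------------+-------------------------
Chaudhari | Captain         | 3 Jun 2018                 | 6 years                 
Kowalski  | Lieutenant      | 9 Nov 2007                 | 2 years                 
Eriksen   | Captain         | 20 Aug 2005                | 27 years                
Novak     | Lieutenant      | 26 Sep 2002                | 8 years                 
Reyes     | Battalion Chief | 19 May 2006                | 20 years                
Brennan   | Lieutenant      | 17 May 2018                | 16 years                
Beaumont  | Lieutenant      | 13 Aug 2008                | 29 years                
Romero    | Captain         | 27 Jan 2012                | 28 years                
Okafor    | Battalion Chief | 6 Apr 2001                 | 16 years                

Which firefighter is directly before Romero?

By rank: Reyes and Okafor (Battalion Chief); then Romero, Eriksen and Chaudhari (Captain); then Beaumont, Brennan, Novak and Kowalski (Lieutenant).
Among Reyes and Okafor, by total department service (higher first): Reyes (20 years) before Okafor (16 years).
Among Romero, Eriksen and Chaudhari, by total department service (higher first): Romero (28 years) before Eriksen (27 years) before Chaudhari (6 years).
Among Beaumont, Brennan, Novak and Kowalski, by total department service (higher first): Beaumont (29 years) before Brennan (16 years) before Novak (8 years) before Kowalski (2 years).
Order: Reyes, Okafor, Romero, Eriksen, Chaudhari, Beaumont, Brennan, Novak, Kowalski.

Okafor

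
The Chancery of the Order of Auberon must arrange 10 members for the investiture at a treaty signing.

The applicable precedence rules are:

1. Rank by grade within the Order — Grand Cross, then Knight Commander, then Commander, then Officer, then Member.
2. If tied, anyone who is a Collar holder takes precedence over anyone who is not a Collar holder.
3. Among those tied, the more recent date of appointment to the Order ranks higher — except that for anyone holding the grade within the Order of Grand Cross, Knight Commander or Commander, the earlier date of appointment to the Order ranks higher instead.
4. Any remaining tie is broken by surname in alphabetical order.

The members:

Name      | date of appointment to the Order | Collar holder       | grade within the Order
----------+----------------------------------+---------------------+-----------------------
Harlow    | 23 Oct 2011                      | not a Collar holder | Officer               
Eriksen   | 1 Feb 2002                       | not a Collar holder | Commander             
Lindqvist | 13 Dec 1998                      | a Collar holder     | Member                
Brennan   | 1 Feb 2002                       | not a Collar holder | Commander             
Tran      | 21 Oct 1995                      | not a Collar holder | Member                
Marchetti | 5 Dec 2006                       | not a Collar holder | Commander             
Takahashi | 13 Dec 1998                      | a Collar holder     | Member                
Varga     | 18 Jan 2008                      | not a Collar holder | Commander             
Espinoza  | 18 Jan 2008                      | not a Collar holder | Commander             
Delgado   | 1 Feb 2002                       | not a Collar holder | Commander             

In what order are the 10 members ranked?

Brennan, Delgado, Eriksen, Marchetti, Espinoza, Varga, Harlow, Lindqvist, Takahashi, Tran

By grade within the Order: Brennan, Delgado, Eriksen, Marchetti, Espinoza and Varga (Commander); then Harlow (Officer); then Lindqvist, Takahashi and Tran (Member).
Brennan, Delgado, Eriksen, Marchetti, Espinoza and Varga are each not a Collar holder, so the next rule applies.
Among Brennan, Delgado, Eriksen, Marchetti, Espinoza and Varga, by date of appointment to the Order (earlier first) (reversed rule for this group): Brennan, Delgado and Eriksen (1 Feb 2002) before Marchetti (5 Dec 2006) before Espinoza and Varga (18 Jan 2008).
Among Brennan, Delgado and Eriksen, alphabetically by surname: Brennan before Delgado before Eriksen.
Among Espinoza and Varga, alphabetically by surname: Espinoza before Varga.
Among Lindqvist, Takahashi and Tran, a Collar holder before not a Collar holder: Lindqvist and Takahashi (a Collar holder) before Tran (not a Collar holder).
Lindqvist and Takahashi both have date of appointment to the Order 13 Dec 1998, so the next rule applies.
Among Lindqvist and Takahashi, alphabetically by surname: Lindqvist before Takahashi.
Full order: Brennan, Delgado, Eriksen, Marchetti, Espinoza, Varga, Harlow, Lindqvist, Takahashi, Tran.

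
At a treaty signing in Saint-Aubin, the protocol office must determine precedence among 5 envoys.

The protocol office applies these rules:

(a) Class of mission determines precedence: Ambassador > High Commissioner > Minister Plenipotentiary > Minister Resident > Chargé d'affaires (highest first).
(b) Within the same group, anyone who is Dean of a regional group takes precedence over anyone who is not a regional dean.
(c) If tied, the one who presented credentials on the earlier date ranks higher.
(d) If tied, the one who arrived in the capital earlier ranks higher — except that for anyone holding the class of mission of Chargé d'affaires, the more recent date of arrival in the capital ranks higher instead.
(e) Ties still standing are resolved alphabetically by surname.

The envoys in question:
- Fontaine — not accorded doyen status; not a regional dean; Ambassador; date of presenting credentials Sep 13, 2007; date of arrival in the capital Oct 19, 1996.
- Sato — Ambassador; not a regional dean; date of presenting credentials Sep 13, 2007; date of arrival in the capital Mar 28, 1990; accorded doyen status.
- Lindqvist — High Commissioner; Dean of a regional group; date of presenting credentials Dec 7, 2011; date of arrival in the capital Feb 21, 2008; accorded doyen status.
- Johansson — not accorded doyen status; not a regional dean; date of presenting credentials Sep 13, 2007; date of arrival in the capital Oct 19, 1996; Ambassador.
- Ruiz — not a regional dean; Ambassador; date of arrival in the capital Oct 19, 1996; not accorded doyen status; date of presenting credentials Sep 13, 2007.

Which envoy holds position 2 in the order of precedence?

By class of mission: Sato, Fontaine, Johansson and Ruiz (Ambassador); then Lindqvist (High Commissioner).
Sato, Fontaine, Johansson and Ruiz are each not a regional dean, so the next rule applies.
Sato, Fontaine, Johansson and Ruiz all have date of presenting credentials Sep 13, 2007, so the next rule applies.
Among Sato, Fontaine, Johansson and Ruiz, by date of arrival in the capital (earlier first): Sato (Mar 28, 1990) before Fontaine, Johansson and Ruiz (Oct 19, 1996).
Among Fontaine, Johansson and Ruiz, alphabetically by surname: Fontaine before Johansson before Ruiz.
Order: Sato, Fontaine, Johansson, Ruiz, Lindqvist.

Fontaine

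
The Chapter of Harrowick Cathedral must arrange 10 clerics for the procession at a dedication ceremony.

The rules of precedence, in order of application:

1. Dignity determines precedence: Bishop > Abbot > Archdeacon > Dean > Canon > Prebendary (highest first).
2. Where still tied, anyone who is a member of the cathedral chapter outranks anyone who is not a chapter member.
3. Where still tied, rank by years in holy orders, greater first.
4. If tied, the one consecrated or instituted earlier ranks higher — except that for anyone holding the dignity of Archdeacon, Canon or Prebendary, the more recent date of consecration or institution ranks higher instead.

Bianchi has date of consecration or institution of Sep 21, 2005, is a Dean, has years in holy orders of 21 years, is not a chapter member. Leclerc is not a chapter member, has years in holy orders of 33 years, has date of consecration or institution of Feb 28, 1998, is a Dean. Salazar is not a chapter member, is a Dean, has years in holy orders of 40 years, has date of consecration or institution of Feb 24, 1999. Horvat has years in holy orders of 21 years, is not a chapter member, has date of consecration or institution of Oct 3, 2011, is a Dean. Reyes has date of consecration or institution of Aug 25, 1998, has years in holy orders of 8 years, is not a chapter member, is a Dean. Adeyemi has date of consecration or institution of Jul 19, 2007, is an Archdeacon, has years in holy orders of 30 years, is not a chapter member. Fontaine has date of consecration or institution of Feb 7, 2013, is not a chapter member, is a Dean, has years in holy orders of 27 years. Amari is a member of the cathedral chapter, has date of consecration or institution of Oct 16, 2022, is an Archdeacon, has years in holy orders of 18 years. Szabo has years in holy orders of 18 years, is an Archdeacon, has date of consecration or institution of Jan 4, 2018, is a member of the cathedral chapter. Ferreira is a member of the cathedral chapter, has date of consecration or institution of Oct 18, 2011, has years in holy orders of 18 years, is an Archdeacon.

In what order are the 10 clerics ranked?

Amari, Szabo, Ferreira, Adeyemi, Salazar, Leclerc, Fontaine, Bianchi, Horvat, Reyes

By dignity: Amari, Szabo, Ferreira and Adeyemi (Archdeacon); then Salazar, Leclerc, Fontaine, Bianchi, Horvat and Reyes (Dean).
Among Amari, Szabo, Ferreira and Adeyemi, a member of the cathedral chapter before not a chapter member: Amari, Szabo and Ferreira (a member of the cathedral chapter) before Adeyemi (not a chapter member).
Amari, Szabo and Ferreira all have years in holy orders 18 years, so the next rule applies.
Among Amari, Szabo and Ferreira, by date of consecration or institution (later first) (reversed rule for this group): Amari (Oct 16, 2022) before Szabo (Jan 4, 2018) before Ferreira (Oct 18, 2011).
Salazar, Leclerc, Fontaine, Bianchi, Horvat and Reyes are each not a chapter member, so the next rule applies.
Among Salazar, Leclerc, Fontaine, Bianchi, Horvat and Reyes, by years in holy orders (higher first): Salazar (40 years) before Leclerc (33 years) before Fontaine (27 years) before Bianchi and Horvat (21 years) before Reyes (8 years).
Among Bianchi and Horvat, by date of consecration or institution (earlier first): Bianchi (Sep 21, 2005) before Horvat (Oct 3, 2011).
Full order: Amari, Szabo, Ferreira, Adeyemi, Salazar, Leclerc, Fontaine, Bianchi, Horvat, Reyes.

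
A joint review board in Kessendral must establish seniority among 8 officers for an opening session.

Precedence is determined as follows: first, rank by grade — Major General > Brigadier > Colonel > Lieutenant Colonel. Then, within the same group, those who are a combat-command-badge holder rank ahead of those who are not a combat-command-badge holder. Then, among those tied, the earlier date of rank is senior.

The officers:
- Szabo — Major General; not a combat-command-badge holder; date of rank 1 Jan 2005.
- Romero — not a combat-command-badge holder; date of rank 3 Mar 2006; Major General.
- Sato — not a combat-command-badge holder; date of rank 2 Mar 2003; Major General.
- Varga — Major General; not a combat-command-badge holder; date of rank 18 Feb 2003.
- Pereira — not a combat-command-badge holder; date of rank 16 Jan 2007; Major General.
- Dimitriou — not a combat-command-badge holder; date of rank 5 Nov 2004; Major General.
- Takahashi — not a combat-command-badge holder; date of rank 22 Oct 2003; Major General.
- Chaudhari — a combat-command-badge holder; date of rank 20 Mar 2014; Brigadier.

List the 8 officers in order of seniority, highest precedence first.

Varga, Sato, Takahashi, Dimitriou, Szabo, Romero, Pereira, Chaudhari

By grade: Varga, Sato, Takahashi, Dimitriou, Szabo, Romero and Pereira (Major General); then Chaudhari (Brigadier).
Varga, Sato, Takahashi, Dimitriou, Szabo, Romero and Pereira are each not a combat-command-badge holder, so the next rule applies.
Among Varga, Sato, Takahashi, Dimitriou, Szabo, Romero and Pereira, by date of rank (earlier first): Varga (18 Feb 2003) before Sato (2 Mar 2003) before Takahashi (22 Oct 2003) before Dimitriou (5 Nov 2004) before Szabo (1 Jan 2005) before Romero (3 Mar 2006) before Pereira (16 Jan 2007).
Full order: Varga, Sato, Takahashi, Dimitriou, Szabo, Romero, Pereira, Chaudhari.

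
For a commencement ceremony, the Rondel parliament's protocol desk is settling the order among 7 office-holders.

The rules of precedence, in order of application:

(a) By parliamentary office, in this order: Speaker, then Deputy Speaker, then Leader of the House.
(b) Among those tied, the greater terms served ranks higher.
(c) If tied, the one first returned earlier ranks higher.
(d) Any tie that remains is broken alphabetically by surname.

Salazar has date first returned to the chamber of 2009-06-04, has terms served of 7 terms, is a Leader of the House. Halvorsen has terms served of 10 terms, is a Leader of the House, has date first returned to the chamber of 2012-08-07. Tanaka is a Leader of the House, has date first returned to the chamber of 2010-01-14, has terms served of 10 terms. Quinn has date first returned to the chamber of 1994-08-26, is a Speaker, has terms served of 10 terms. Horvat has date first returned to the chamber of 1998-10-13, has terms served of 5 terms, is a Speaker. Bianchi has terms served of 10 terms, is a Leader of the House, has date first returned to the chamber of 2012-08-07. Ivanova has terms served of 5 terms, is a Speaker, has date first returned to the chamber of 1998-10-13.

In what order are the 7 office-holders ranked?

By parliamentary office: Quinn, Horvat and Ivanova (Speaker); then Tanaka, Bianchi, Halvorsen and Salazar (Leader of the House).
Among Quinn, Horvat and Ivanova, by terms served (higher first): Quinn (10 terms) before Horvat and Ivanova (5 terms).
Horvat and Ivanova both have date first returned to the chamber 1998-10-13, so the next rule applies.
Among Horvat and Ivanova, alphabetically by surname: Horvat before Ivanova.
Among Tanaka, Bianchi, Halvorsen and Salazar, by terms served (higher first): Tanaka, Bianchi and Halvorsen (10 terms) before Salazar (7 terms).
Among Tanaka, Bianchi and Halvorsen, by date first returned to the chamber (earlier first): Tanaka (2010-01-14) before Bianchi and Halvorsen (2012-08-07).
Among Bianchi and Halvorsen, alphabetically by surname: Bianchi before Halvorsen.
Full order: Quinn, Horvat, Ivanova, Tanaka, Bianchi, Halvorsen, Salazar.

Quinn, Horvat, Ivanova, Tanaka, Bianchi, Halvorsen, Salazar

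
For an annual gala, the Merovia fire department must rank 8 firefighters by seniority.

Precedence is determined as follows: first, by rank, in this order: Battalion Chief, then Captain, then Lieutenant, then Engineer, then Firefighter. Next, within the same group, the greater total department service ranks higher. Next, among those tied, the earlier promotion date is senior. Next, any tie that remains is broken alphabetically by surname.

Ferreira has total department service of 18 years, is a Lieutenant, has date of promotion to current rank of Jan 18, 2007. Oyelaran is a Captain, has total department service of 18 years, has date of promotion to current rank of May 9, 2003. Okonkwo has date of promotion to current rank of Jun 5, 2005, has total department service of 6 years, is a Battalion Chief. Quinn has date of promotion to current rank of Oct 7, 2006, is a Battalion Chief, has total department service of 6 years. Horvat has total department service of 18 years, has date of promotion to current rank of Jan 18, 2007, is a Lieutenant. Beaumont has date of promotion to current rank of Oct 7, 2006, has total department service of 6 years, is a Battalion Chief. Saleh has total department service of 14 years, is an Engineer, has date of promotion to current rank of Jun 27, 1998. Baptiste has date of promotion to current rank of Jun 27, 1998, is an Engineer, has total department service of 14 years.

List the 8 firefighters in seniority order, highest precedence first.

Okonkwo, Beaumont, Quinn, Oyelaran, Ferreira, Horvat, Baptiste, Saleh

By rank: Okonkwo, Beaumont and Quinn (Battalion Chief); then Oyelaran (Captain); then Ferreira and Horvat (Lieutenant); then Baptiste and Saleh (Engineer).
Okonkwo, Beaumont and Quinn all have total department service 6 years, so the next rule applies.
Among Okonkwo, Beaumont and Quinn, by date of promotion to current rank (earlier first): Okonkwo (Jun 5, 2005) before Beaumont and Quinn (Oct 7, 2006).
Among Beaumont and Quinn, alphabetically by surname: Beaumont before Quinn.
Ferreira and Horvat both have total department service 18 years, so the next rule applies.
Ferreira and Horvat both have date of promotion to current rank Jan 18, 2007, so the next rule applies.
Among Ferreira and Horvat, alphabetically by surname: Ferreira before Horvat.
Baptiste and Saleh both have total department service 14 years, so the next rule applies.
Baptiste and Saleh both have date of promotion to current rank Jun 27, 1998, so the next rule applies.
Among Baptiste and Saleh, alphabetically by surname: Baptiste before Saleh.
Full order: Okonkwo, Beaumont, Quinn, Oyelaran, Ferreira, Horvat, Baptiste, Saleh.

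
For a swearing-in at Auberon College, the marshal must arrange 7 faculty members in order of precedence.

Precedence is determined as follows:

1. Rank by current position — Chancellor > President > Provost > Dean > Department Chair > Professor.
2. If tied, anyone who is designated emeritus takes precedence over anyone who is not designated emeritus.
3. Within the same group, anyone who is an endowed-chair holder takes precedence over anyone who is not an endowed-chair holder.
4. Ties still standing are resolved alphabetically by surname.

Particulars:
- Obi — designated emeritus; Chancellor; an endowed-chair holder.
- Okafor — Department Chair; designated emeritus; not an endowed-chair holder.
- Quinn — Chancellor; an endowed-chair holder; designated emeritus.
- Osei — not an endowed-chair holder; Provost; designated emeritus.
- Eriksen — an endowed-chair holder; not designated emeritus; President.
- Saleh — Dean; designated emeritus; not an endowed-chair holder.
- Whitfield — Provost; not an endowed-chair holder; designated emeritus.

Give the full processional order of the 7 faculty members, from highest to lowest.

By current position: Obi and Quinn (Chancellor); then Eriksen (President); then Osei and Whitfield (Provost); then Saleh (Dean); then Okafor (Department Chair).
Obi and Quinn are each designated emeritus, so the next rule applies.
Obi and Quinn are each an endowed-chair holder, so the next rule applies.
Among Obi and Quinn, alphabetically by surname: Obi before Quinn.
Osei and Whitfield are each designated emeritus, so the next rule applies.
Osei and Whitfield are each not an endowed-chair holder, so the next rule applies.
Among Osei and Whitfield, alphabetically by surname: Osei before Whitfield.
Full order: Obi, Quinn, Eriksen, Osei, Whitfield, Saleh, Okafor.

Obi, Quinn, Eriksen, Osei, Whitfield, Saleh, Okafor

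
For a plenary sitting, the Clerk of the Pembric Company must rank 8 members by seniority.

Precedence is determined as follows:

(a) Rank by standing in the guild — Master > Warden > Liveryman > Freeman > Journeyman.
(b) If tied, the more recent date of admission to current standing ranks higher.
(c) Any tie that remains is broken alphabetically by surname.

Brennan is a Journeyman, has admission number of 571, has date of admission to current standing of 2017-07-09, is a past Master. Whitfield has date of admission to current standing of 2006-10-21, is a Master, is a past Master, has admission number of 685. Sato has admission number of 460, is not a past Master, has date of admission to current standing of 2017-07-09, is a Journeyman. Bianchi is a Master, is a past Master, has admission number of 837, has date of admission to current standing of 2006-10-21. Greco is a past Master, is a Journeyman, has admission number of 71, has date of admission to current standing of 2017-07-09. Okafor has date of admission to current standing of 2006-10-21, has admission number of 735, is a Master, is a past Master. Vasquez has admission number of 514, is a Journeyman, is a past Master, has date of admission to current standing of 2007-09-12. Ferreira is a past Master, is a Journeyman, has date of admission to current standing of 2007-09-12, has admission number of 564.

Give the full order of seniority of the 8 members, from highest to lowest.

By standing in the guild: Bianchi, Okafor and Whitfield (Master); then Brennan, Greco, Sato, Ferreira and Vasquez (Journeyman).
Bianchi, Okafor and Whitfield all have date of admission to current standing 2006-10-21, so the next rule applies.
Among Bianchi, Okafor and Whitfield, alphabetically by surname: Bianchi before Okafor before Whitfield.
Among Brennan, Greco, Sato, Ferreira and Vasquez, by date of admission to current standing (later first): Brennan, Greco and Sato (2017-07-09) before Ferreira and Vasquez (2007-09-12).
Among Brennan, Greco and Sato, alphabetically by surname: Brennan before Greco before Sato.
Among Ferreira and Vasquez, alphabetically by surname: Ferreira before Vasquez.
Full order: Bianchi, Okafor, Whitfield, Brennan, Greco, Sato, Ferreira, Vasquez.

Bianchi, Okafor, Whitfield, Brennan, Greco, Sato, Ferreira, Vasquez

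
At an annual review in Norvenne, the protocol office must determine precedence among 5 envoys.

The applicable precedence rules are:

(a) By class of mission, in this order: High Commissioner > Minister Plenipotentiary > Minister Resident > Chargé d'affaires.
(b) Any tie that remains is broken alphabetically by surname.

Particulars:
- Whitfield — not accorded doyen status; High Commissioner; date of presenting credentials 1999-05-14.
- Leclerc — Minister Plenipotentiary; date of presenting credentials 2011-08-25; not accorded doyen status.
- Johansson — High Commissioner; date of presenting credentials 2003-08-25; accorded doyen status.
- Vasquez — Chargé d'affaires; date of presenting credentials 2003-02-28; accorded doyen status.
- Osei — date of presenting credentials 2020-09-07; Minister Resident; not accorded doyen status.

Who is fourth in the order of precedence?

Osei

By class of mission: Johansson and Whitfield (High Commissioner); then Leclerc (Minister Plenipotentiary); then Osei (Minister Resident); then Vasquez (Chargé d'affaires).
Among Johansson and Whitfield, alphabetically by surname: Johansson before Whitfield.
Order: Johansson, Whitfield, Leclerc, Osei, Vasquez.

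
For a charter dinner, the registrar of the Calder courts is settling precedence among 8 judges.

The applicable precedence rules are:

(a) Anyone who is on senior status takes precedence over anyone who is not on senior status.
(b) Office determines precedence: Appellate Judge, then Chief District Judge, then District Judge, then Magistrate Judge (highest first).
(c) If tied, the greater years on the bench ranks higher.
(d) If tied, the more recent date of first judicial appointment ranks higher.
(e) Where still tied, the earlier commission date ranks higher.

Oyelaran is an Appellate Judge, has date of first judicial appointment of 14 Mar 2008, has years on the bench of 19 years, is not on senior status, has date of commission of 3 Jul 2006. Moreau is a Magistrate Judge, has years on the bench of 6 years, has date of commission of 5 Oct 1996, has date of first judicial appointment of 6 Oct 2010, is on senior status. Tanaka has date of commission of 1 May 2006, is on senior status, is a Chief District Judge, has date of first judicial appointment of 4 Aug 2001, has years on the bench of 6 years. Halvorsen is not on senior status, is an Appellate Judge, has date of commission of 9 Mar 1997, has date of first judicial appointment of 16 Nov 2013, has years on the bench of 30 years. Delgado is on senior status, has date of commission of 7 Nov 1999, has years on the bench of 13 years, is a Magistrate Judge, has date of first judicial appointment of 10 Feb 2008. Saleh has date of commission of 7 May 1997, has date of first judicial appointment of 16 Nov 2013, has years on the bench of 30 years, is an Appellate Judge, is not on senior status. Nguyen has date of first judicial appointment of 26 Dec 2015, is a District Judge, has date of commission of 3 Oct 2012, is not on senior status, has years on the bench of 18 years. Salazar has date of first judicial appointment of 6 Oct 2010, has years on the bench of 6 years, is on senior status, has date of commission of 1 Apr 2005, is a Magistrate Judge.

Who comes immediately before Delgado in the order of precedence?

By the first rule: Tanaka, Delgado, Moreau and Salazar (each on senior status); then Halvorsen, Saleh, Oyelaran and Nguyen (each not on senior status).
Among Tanaka, Delgado, Moreau and Salazar, by office: Tanaka (Chief District Judge) before Delgado, Moreau and Salazar (Magistrate Judge).
Among Delgado, Moreau and Salazar, by years on the bench (higher first): Delgado (13 years) before Moreau and Salazar (6 years).
Moreau and Salazar both have date of first judicial appointment 6 Oct 2010, so the next rule applies.
Among Moreau and Salazar, by date of commission (earlier first): Moreau (5 Oct 1996) before Salazar (1 Apr 2005).
Among Halvorsen, Saleh, Oyelaran and Nguyen, by office: Halvorsen, Saleh and Oyelaran (Appellate Judge) before Nguyen (District Judge).
Among Halvorsen, Saleh and Oyelaran, by years on the bench (higher first): Halvorsen and Saleh (30 years) before Oyelaran (19 years).
Halvorsen and Saleh both have date of first judicial appointment 16 Nov 2013, so the next rule applies.
Among Halvorsen and Saleh, by date of commission (earlier first): Halvorsen (9 Mar 1997) before Saleh (7 May 1997).
Order: Tanaka, Delgado, Moreau, Salazar, Halvorsen, Saleh, Oyelaran, Nguyen.

Tanaka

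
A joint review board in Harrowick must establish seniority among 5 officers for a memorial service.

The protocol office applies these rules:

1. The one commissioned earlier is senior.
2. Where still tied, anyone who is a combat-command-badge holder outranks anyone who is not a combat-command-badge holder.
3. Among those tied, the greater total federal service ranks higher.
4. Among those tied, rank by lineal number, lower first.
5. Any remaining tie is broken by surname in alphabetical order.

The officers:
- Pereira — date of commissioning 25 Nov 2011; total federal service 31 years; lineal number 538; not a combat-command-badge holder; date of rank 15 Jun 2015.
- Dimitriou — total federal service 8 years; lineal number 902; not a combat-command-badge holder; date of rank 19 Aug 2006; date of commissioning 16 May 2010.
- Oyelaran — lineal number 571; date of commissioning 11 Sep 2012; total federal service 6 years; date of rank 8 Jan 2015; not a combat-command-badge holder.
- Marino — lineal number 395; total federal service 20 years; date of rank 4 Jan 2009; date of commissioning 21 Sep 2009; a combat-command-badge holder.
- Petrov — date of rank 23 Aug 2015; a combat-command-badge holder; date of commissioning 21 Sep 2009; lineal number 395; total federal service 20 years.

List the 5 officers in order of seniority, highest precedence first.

By date of commissioning (earlier first): Marino and Petrov (both 21 Sep 2009); then Dimitriou (16 May 2010); then Pereira (25 Nov 2011); then Oyelaran (11 Sep 2012).
Marino and Petrov are each a combat-command-badge holder, so the next rule applies.
Marino and Petrov both have total federal service 20 years, so the next rule applies.
Marino and Petrov both have lineal number 395, so the next rule applies.
Among Marino and Petrov, alphabetically by surname: Marino before Petrov.
Full order: Marino, Petrov, Dimitriou, Pereira, Oyelaran.

Marino, Petrov, Dimitriou, Pereira, Oyelaran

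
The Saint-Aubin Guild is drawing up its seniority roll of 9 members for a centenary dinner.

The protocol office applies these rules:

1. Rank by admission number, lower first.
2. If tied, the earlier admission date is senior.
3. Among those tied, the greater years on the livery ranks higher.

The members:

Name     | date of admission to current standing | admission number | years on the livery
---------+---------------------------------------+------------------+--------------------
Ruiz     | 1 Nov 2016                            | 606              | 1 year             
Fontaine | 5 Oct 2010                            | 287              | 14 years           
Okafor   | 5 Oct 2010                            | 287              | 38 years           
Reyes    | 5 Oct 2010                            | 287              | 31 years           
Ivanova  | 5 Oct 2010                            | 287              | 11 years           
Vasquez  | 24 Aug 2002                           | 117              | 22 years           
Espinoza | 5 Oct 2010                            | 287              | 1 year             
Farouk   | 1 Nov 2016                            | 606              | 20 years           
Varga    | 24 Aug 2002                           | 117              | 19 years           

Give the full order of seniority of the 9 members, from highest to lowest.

Vasquez, Varga, Okafor, Reyes, Fontaine, Ivanova, Espinoza, Farouk, Ruiz

By admission number (lower first): Vasquez and Varga (both 117); then Okafor, Reyes, Fontaine, Ivanova and Espinoza (each 287); then Farouk and Ruiz (both 606).
Vasquez and Varga both have date of admission to current standing 24 Aug 2002, so the next rule applies.
Among Vasquez and Varga, by years on the livery (higher first): Vasquez (22 years) before Varga (19 years).
Okafor, Reyes, Fontaine, Ivanova and Espinoza all have date of admission to current standing 5 Oct 2010, so the next rule applies.
Among Okafor, Reyes, Fontaine, Ivanova and Espinoza, by years on the livery (higher first): Okafor (38 years) before Reyes (31 years) before Fontaine (14 years) before Ivanova (11 years) before Espinoza (1 year).
Farouk and Ruiz both have date of admission to current standing 1 Nov 2016, so the next rule applies.
Among Farouk and Ruiz, by years on the livery (higher first): Farouk (20 years) before Ruiz (1 year).
Full order: Vasquez, Varga, Okafor, Reyes, Fontaine, Ivanova, Espinoza, Farouk, Ruiz.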